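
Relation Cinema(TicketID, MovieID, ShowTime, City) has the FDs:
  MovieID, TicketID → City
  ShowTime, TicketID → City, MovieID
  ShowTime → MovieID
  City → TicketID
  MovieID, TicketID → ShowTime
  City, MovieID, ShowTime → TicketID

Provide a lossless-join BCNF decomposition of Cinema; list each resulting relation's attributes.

{City, ShowTime}; {City, TicketID}; {MovieID, ShowTime}

Candidate keys of the original relation: {City, MovieID}, {City, ShowTime}, {MovieID, TicketID}, {ShowTime, TicketID}.
{City, MovieID, ShowTime, TicketID}: {ShowTime} determines {MovieID, ShowTime} here but is not a superkey — split on ShowTime → MovieID, giving {MovieID, ShowTime} and {City, ShowTime, TicketID}.
{MovieID, ShowTime}: every determinant is a superkey — BCNF.
{City, ShowTime, TicketID}: {City} determines {City, TicketID} here but is not a superkey — split on City → TicketID, giving {City, TicketID} and {City, ShowTime}.
{City, TicketID}: every determinant is a superkey — BCNF.
{City, ShowTime}: every determinant is a superkey — BCNF.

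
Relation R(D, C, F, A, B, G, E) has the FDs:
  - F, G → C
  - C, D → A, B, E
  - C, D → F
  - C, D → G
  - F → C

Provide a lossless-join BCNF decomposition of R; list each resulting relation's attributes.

Candidate keys of the original relation: {C, D}, {D, F}.
Within {A, B, C, D, E, F, G}: {F, G}⁺ ∩ {A, B, C, D, E, F, G} = {C, F, G}, not the whole set, so F, G → C violates BCNF; decompose into {C, F, G} and {A, B, D, E, F, G}.
Within {C, F, G}: {F}⁺ ∩ {C, F, G} = {C, F}, not the whole set, so F → C violates BCNF; decompose into {C, F} and {F, G}.
{C, F} has no BCNF violation.
{F, G} has no BCNF violation.
{A, B, D, E, F, G} has no BCNF violation.

{A, B, D, E, F, G}; {C, F}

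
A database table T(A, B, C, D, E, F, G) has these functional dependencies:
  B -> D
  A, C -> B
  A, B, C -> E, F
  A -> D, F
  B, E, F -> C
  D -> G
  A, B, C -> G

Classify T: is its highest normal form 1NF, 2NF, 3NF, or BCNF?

1NF

Candidate keys: {A, B, E}, {A, C}. Prime attributes: {A, B, C, E}.
B -> D breaks BCNF: {B}⁺ = {B, D, G}, so {B} is not a superkey.
B -> D has non-prime {D} on the right and a non-superkey on the left, so 3NF fails.
Since {A} ⊂ {A, C} and {A}⁺ ⊇ {D, F, G} with {D, F, G} non-prime, there is a partial dependency; 2NF fails.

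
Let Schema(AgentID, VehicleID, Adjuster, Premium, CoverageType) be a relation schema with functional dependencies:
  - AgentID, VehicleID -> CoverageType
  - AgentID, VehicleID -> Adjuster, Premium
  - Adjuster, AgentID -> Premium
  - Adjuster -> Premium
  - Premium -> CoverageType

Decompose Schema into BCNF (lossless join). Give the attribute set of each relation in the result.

{Adjuster, AgentID, VehicleID}; {Adjuster, Premium}; {CoverageType, Premium}

Candidate key of the original relation: {AgentID, VehicleID}.
{Adjuster, AgentID, CoverageType, Premium, VehicleID}: {Adjuster, AgentID} determines {Adjuster, AgentID, CoverageType, Premium} here but is not a superkey — split on Adjuster, AgentID -> CoverageType, Premium, giving {Adjuster, AgentID, CoverageType, Premium} and {Adjuster, AgentID, VehicleID}.
{Adjuster, AgentID, CoverageType, Premium}: {Adjuster} determines {Adjuster, CoverageType, Premium} here but is not a superkey — split on Adjuster -> CoverageType, Premium, giving {Adjuster, CoverageType, Premium} and {Adjuster, AgentID}.
{Adjuster, CoverageType, Premium}: {Premium} determines {CoverageType, Premium} here but is not a superkey — split on Premium -> CoverageType, giving {CoverageType, Premium} and {Adjuster, Premium}.
{CoverageType, Premium}: every determinant is a superkey — BCNF.
{Adjuster, Premium}: every determinant is a superkey — BCNF.
{Adjuster, AgentID}: every determinant is a superkey — BCNF.
{Adjuster, AgentID, VehicleID}: every determinant is a superkey — BCNF.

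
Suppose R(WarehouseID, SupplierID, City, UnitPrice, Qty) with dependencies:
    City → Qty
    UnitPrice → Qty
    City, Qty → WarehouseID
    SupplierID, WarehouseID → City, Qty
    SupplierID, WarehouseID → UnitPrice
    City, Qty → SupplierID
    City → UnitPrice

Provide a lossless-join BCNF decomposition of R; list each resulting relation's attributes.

Candidate keys of the original relation: {City}, {SupplierID, WarehouseID}.
{City, Qty, SupplierID, UnitPrice, WarehouseID}: {UnitPrice} determines {Qty, UnitPrice} here but is not a superkey — split on UnitPrice → Qty, giving {Qty, UnitPrice} and {City, SupplierID, UnitPrice, WarehouseID}.
{Qty, UnitPrice} has no BCNF violation.
{City, SupplierID, UnitPrice, WarehouseID} has no BCNF violation.

{City, SupplierID, UnitPrice, WarehouseID}; {Qty, UnitPrice}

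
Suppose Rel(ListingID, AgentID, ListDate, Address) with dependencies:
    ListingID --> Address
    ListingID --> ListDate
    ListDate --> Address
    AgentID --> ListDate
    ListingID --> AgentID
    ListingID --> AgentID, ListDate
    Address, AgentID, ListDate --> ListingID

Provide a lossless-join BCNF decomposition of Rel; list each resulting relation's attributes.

Candidate keys of the original relation: {AgentID}, {ListingID}.
Within {Address, AgentID, ListDate, ListingID}: {ListDate}⁺ ∩ {Address, AgentID, ListDate, ListingID} = {Address, ListDate}, not the whole set, so ListDate --> Address violates BCNF; decompose into {Address, ListDate} and {AgentID, ListDate, ListingID}.
{Address, ListDate} has no BCNF violation.
{AgentID, ListDate, ListingID} has no BCNF violation.

{Address, ListDate}; {AgentID, ListDate, ListingID}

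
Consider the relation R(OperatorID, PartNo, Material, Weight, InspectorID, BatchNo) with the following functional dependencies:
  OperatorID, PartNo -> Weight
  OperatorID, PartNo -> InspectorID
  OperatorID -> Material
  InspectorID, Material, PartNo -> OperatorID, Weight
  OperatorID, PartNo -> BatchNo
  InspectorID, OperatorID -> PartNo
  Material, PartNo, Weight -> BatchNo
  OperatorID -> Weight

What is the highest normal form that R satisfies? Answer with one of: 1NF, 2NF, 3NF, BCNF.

Candidate keys: {InspectorID, Material, PartNo}, {InspectorID, OperatorID}, {OperatorID, PartNo}. Prime attributes: {InspectorID, Material, OperatorID, PartNo}.
OperatorID -> Material breaks BCNF: {OperatorID}⁺ = {Material, OperatorID, Weight}, so {OperatorID} is not a superkey.
Material, PartNo, Weight -> BatchNo determines the non-prime attribute {BatchNo} from a non-superkey — 3NF is violated.
Since {OperatorID} ⊂ {InspectorID, OperatorID} and {OperatorID}⁺ ⊇ {Weight} with {Weight} non-prime, there is a partial dependency; 2NF fails.

1NF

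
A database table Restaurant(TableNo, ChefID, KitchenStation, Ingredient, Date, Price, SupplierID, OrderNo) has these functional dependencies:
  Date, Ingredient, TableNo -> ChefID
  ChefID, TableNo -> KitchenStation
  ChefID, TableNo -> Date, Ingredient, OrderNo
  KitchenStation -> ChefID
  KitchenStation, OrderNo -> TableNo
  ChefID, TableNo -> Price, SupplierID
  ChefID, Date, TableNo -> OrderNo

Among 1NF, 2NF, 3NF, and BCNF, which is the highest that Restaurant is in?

3NF

Candidate keys: {ChefID, TableNo}, {Date, Ingredient, TableNo}, {KitchenStation, OrderNo}, {KitchenStation, TableNo}. Prime attributes: {ChefID, Date, Ingredient, KitchenStation, OrderNo, TableNo}.
For KitchenStation -> ChefID we have {KitchenStation}⁺ = {ChefID, KitchenStation}; {KitchenStation} is not a superkey, so BCNF fails.
Since {ChefID} ⊆ prime attributes and every other non-superkey FD also has a prime right side, the schema is in 3NF.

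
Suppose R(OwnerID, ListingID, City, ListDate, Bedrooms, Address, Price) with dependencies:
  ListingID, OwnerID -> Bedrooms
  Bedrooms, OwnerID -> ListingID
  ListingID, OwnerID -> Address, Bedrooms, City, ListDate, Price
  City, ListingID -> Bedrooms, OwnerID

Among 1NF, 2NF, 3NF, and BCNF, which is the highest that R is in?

Candidate keys: {Bedrooms, OwnerID}, {City, ListingID}, {ListingID, OwnerID}. Prime attributes: {Bedrooms, City, ListingID, OwnerID}.
Each dependency's left side is a superkey — BCNF holds.

BCNF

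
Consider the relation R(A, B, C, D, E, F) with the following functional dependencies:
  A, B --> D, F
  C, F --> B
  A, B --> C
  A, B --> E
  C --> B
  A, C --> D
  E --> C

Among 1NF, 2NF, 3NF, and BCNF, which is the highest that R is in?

3NF

Candidate keys: {A, B}, {A, C}, {A, E}. Prime attributes: {A, B, C, E}.
C, F --> B: {C, F}⁺ = {B, C, F}, which is not all of the attributes, so the left side is not a superkey — BCNF is violated.
But every attribute on its right side ({B}) is prime, and the same holds for every other non-superkey FD, so 3NF still holds.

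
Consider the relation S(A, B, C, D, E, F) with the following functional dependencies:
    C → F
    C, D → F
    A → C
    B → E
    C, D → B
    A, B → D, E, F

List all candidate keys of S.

{A, B}, {A, D}

{A} never appears on the right of any FD, so every key must include it.
{A, B} is a candidate key since {A, B}⁺ = {A, B, C, D, E, F} covers every attribute.
{A, D} is a candidate key since {A, D}⁺ = {A, B, C, D, E, F} covers every attribute.
These are minimal and exhaustive — every other superkey contains one of them.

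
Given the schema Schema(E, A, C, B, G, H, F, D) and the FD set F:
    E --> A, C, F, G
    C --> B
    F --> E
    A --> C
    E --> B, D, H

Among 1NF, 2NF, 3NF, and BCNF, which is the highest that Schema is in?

2NF

Candidate keys: {E}, {F}. Prime attributes: {E, F}.
C --> B breaks BCNF: {C}⁺ = {B, C}, so {C} is not a superkey.
C --> B determines the non-prime attribute {B} from a non-superkey — 3NF is violated.
With only single-attribute keys there can be no partial dependency, so 2NF holds.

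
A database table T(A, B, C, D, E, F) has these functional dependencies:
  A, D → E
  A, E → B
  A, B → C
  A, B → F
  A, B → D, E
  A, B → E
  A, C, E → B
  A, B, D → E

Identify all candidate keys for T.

{A, B}, {A, D}, {A, E}

Attributes never on any right-hand side: {A} — every candidate key must contain it.
{A, B}⁺ = {A, B, C, D, E, F}, which is every attribute, so {A, B} is a candidate key.
{A, D}⁺ = {A, B, C, D, E, F}, which is every attribute, so {A, D} is a candidate key.
{A, E}⁺ = {A, B, C, D, E, F}, which is every attribute, so {A, E} is a candidate key.
Any other superkey properly contains one of these, so there are no further candidate keys.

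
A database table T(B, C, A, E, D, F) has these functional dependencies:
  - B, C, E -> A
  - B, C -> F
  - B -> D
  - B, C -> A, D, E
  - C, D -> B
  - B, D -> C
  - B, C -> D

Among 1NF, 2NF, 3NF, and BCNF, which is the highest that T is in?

Candidate keys: {B}, {C, D}. Prime attributes: {B, C, D}.
Each dependency's left side is a superkey — BCNF holds.

BCNF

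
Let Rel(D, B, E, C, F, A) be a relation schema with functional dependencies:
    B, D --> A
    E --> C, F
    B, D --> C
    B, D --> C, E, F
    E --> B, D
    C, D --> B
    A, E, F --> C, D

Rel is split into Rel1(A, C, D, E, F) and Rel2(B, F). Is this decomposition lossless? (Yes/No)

The shared attributes are {F} and {F}⁺ = {F}.
The closure covers neither Rel1 nor Rel2 entirely; the join is not lossless.

No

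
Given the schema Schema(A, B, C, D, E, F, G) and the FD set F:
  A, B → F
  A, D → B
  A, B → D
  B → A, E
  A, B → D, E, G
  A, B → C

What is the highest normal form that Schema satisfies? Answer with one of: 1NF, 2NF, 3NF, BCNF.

Candidate keys: {A, D}, {B}. Prime attributes: {A, B, D}.
The left-hand side of every FD is a superkey, so BCNF is satisfied.

BCNF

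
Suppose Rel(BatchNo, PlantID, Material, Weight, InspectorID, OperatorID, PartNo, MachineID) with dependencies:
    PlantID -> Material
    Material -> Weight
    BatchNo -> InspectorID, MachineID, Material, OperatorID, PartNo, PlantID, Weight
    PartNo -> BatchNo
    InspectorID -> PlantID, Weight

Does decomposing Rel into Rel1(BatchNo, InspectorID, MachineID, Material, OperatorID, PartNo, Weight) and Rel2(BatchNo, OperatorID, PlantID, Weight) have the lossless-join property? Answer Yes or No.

Yes

Common attributes: {BatchNo, OperatorID, Weight}; their closure is {BatchNo, InspectorID, MachineID, Material, OperatorID, PartNo, PlantID, Weight}.
This includes all of Rel1, so the common attributes are a superkey of Rel1 — the join is lossless.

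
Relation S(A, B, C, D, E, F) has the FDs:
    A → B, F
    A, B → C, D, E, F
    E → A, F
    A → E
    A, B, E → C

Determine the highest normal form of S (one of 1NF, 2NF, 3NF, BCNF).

Candidate keys: {A}, {E}. Prime attributes: {A, E}.
Every FD has a superkey on the left, so the relation is in BCNF.

BCNF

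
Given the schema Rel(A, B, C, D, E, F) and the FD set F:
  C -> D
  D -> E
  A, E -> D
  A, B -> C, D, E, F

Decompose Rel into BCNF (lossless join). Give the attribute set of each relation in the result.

{A, B, C, F}; {C, D}; {D, E}

Candidate key of the original relation: {A, B}.
{A, B, C, D, E, F}: {C} determines {C, D, E} here but is not a superkey — split on C -> D, E, giving {C, D, E} and {A, B, C, F}.
{C, D, E}: {D} determines {D, E} here but is not a superkey — split on D -> E, giving {D, E} and {C, D}.
{D, E} has no BCNF violation.
{C, D} has no BCNF violation.
{A, B, C, F} has no BCNF violation.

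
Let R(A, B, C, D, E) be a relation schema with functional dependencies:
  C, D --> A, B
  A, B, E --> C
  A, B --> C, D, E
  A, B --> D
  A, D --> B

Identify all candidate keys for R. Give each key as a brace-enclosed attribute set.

{A, B}⁺ = {A, B, C, D, E} — all of the relation — so {A, B} is a candidate key.
{A, D}⁺ = {A, B, C, D, E} — all of the relation — so {A, D} is a candidate key.
{C, D}⁺ = {A, B, C, D, E} — all of the relation — so {C, D} is a candidate key.
Any other superkey properly contains one of these, so there are no further candidate keys.

{A, B}, {A, D}, {C, D}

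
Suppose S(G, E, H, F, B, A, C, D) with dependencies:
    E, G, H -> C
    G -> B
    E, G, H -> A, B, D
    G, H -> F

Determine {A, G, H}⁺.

Start with {A, G, H}.
G -> B applies; add {B} → now {A, B, G, H}.
G, H -> F applies; add {F} → now {A, B, F, G, H}.
No further FD applies.

{A, B, F, G, H}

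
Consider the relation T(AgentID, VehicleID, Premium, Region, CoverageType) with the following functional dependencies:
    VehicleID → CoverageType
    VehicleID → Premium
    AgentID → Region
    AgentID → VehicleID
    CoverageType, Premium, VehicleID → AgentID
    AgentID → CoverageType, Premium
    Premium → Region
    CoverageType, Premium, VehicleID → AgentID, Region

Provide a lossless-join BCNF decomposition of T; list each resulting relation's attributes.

{AgentID, CoverageType, Premium, VehicleID}; {Premium, Region}

Candidate keys of the original relation: {AgentID}, {VehicleID}.
{AgentID, CoverageType, Premium, Region, VehicleID}: {Premium} determines {Premium, Region} here but is not a superkey — split on Premium → Region, giving {Premium, Region} and {AgentID, CoverageType, Premium, VehicleID}.
{Premium, Region} has no BCNF violation.
{AgentID, CoverageType, Premium, VehicleID} has no BCNF violation.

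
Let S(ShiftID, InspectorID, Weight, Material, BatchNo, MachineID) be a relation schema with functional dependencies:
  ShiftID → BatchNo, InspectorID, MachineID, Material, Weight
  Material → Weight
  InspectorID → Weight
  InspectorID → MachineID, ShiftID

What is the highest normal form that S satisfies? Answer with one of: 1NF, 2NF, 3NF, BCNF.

2NF

Candidate keys: {InspectorID}, {ShiftID}. Prime attributes: {InspectorID, ShiftID}.
Material → Weight: {Material}⁺ = {Material, Weight}, which is not all of the attributes, so the left side is not a superkey — BCNF is violated.
Material → Weight determines the non-prime attribute {Weight} from a non-superkey — 3NF is violated.
All keys have size 1, which rules out partial dependencies — 2NF is satisfied.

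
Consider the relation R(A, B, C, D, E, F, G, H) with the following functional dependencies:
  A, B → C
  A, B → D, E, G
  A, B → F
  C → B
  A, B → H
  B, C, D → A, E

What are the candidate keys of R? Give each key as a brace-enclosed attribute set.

{A, B}⁺ = {A, B, C, D, E, F, G, H} — all of the relation — so {A, B} is a candidate key.
{A, C}⁺ = {A, B, C, D, E, F, G, H} — all of the relation — so {A, C} is a candidate key.
{C, D}⁺ = {A, B, C, D, E, F, G, H} — all of the relation — so {C, D} is a candidate key.
Any other superkey properly contains one of these, so there are no further candidate keys.

{A, B}, {A, C}, {C, D}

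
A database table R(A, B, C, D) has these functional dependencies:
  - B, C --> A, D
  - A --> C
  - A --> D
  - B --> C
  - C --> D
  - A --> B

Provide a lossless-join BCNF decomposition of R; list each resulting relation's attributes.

Candidate keys of the original relation: {A}, {B}.
In {A, B, C, D}, {C} is not a superkey ({C}⁺ restricted to this set is {C, D}), so split on C --> D into {C, D} and {A, B, C}.
{C, D}: every determinant is a superkey — BCNF.
{A, B, C}: every determinant is a superkey — BCNF.

{A, B, C}; {C, D}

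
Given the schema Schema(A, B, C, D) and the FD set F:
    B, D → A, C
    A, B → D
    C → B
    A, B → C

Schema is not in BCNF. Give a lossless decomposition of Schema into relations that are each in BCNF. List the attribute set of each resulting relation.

{A, C, D}; {B, C}

Candidate keys of the original relation: {A, B}, {A, C}, {B, D}, {C, D}.
{A, B, C, D}: {C} determines {B, C} here but is not a superkey — split on C → B, giving {B, C} and {A, C, D}.
{B, C}: every determinant is a superkey — BCNF.
{A, C, D}: every determinant is a superkey — BCNF.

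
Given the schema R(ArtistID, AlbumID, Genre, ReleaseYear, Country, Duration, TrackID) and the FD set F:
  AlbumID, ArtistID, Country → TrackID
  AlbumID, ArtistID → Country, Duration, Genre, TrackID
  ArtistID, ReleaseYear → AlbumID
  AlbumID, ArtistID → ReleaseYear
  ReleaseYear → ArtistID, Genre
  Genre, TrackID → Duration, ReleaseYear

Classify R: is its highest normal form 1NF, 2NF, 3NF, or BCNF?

Candidate keys: {AlbumID, ArtistID}, {Genre, TrackID}, {ReleaseYear}. Prime attributes: {AlbumID, ArtistID, Genre, ReleaseYear, TrackID}.
Each dependency's left side is a superkey — BCNF holds.

BCNF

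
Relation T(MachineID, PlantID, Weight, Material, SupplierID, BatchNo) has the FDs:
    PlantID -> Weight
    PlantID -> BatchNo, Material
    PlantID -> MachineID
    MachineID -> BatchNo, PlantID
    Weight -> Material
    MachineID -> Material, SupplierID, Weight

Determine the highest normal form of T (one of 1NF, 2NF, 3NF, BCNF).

Candidate keys: {MachineID}, {PlantID}. Prime attributes: {MachineID, PlantID}.
For Weight -> Material we have {Weight}⁺ = {Material, Weight}; {Weight} is not a superkey, so BCNF fails.
Weight -> Material has non-prime {Material} on the right and a non-superkey on the left, so 3NF fails.
Every candidate key is a single attribute, so no partial dependency is possible; 2NF holds.

2NF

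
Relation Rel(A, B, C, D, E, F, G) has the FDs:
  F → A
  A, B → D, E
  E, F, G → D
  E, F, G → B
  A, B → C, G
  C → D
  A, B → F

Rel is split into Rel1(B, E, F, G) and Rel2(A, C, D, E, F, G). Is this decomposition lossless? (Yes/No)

Yes

Rel1 ∩ Rel2 = {E, F, G}; its closure under F is {A, B, C, D, E, F, G}.
Since Rel1 ⊆ {A, B, C, D, E, F, G}, the intersection is a superkey of Rel1; the decomposition is lossless.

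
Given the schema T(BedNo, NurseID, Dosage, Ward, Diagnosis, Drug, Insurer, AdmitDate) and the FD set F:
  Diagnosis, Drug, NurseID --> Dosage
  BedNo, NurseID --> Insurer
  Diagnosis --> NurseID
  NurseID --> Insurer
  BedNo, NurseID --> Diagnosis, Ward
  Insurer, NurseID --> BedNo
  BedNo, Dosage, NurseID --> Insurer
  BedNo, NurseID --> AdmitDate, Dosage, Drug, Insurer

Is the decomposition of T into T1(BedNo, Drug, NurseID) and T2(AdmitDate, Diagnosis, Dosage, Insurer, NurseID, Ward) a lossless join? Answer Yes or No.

Yes

The shared attributes are {NurseID} and {NurseID}⁺ = {AdmitDate, BedNo, Diagnosis, Dosage, Drug, Insurer, NurseID, Ward}.
T1 is contained in that closure, so T1 ∩ T2 --> T1 holds and the join is lossless.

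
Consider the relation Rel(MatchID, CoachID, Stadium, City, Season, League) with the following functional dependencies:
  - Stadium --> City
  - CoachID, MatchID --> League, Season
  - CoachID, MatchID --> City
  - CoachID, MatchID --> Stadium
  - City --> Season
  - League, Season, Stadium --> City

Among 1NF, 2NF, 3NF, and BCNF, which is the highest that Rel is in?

2NF

Candidate key: {CoachID, MatchID}. Prime attributes: {CoachID, MatchID}.
Stadium --> City breaks BCNF: {Stadium}⁺ = {City, Season, Stadium}, so {Stadium} is not a superkey.
Because {City} is non-prime and the left side of Stadium --> City is not a superkey, the relation is not in 3NF.
No non-prime attribute depends on a proper subset of any candidate key, so 2NF holds.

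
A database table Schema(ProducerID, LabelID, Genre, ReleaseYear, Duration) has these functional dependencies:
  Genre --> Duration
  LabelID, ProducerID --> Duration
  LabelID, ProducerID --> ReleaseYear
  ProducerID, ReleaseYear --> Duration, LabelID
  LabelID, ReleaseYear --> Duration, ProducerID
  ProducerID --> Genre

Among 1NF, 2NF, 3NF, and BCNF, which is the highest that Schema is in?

Candidate keys: {LabelID, ProducerID}, {LabelID, ReleaseYear}, {ProducerID, ReleaseYear}. Prime attributes: {LabelID, ProducerID, ReleaseYear}.
For Genre --> Duration we have {Genre}⁺ = {Duration, Genre}; {Genre} is not a superkey, so BCNF fails.
Because {Duration} is non-prime and the left side of Genre --> Duration is not a superkey, the relation is not in 3NF.
The proper key subset {ProducerID} of {LabelID, ProducerID} determines non-prime {Duration, Genre}, so the relation is not even in 2NF.

1NF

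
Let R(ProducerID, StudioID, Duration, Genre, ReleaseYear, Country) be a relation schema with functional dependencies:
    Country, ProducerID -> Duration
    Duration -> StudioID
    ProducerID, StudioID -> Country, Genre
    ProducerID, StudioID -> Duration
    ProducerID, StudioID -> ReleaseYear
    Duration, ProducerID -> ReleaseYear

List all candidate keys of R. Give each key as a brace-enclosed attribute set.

{Country, ProducerID}, {Duration, ProducerID}, {ProducerID, StudioID}

No FD produces {ProducerID}, so it must be in every candidate key.
Closure of {Country, ProducerID} is {Country, Duration, Genre, ProducerID, ReleaseYear, StudioID}, the whole schema; {Country, ProducerID} is a candidate key.
Closure of {Duration, ProducerID} is {Country, Duration, Genre, ProducerID, ReleaseYear, StudioID}, the whole schema; {Duration, ProducerID} is a candidate key.
Closure of {ProducerID, StudioID} is {Country, Duration, Genre, ProducerID, ReleaseYear, StudioID}, the whole schema; {ProducerID, StudioID} is a candidate key.
No proper subset of any of these is a key, and no other minimal superkey exists.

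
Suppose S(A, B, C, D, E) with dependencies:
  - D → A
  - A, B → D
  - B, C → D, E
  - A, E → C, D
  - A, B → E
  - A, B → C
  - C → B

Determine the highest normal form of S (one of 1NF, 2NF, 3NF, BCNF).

3NF

Candidate keys: {A, B}, {A, E}, {B, D}, {C}, {D, E}. Prime attributes: {A, B, C, D, E}.
D → A breaks BCNF: {D}⁺ = {A, D}, so {D} is not a superkey.
Since {A} ⊆ prime attributes and every other non-superkey FD also has a prime right side, the schema is in 3NF.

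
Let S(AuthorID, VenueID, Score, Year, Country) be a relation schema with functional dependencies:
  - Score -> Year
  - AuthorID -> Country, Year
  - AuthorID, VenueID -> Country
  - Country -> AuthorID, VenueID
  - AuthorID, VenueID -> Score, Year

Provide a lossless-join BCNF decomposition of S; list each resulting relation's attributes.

Candidate keys of the original relation: {AuthorID}, {Country}.
{AuthorID, Country, Score, VenueID, Year}: {Score} determines {Score, Year} here but is not a superkey — split on Score -> Year, giving {Score, Year} and {AuthorID, Country, Score, VenueID}.
{Score, Year}: every determinant is a superkey — BCNF.
{AuthorID, Country, Score, VenueID}: every determinant is a superkey — BCNF.

{AuthorID, Country, Score, VenueID}; {Score, Year}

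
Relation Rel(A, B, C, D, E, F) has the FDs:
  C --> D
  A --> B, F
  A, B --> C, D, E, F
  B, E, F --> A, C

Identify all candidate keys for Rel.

Closure of {A} is {A, B, C, D, E, F}, the whole schema; {A} is a candidate key.
Closure of {B, E, F} is {A, B, C, D, E, F}, the whole schema; {B, E, F} is a candidate key.
These are minimal and exhaustive — every other superkey contains one of them.

{A}, {B, E, F}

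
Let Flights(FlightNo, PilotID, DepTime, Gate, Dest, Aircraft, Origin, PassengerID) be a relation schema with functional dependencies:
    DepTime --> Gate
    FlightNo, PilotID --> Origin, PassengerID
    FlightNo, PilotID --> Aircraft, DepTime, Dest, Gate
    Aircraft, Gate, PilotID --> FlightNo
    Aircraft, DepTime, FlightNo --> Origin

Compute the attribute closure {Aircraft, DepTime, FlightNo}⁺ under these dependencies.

{Aircraft, DepTime, FlightNo, Gate, Origin}

Start with {Aircraft, DepTime, FlightNo}.
DepTime --> Gate applies; add {Gate} → now {Aircraft, DepTime, FlightNo, Gate}.
Aircraft, DepTime, FlightNo --> Origin applies; add {Origin} → now {Aircraft, DepTime, FlightNo, Gate, Origin}.
No further FD applies.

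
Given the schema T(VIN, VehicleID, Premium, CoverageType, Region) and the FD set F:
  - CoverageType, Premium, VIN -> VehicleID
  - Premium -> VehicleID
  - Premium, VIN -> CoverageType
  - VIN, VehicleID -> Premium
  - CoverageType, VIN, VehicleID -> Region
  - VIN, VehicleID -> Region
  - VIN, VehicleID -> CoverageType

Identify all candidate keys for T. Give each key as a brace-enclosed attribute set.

{Premium, VIN}, {VIN, VehicleID}

No FD produces {VIN}, so it must be in every candidate key.
Closure of {Premium, VIN} is {CoverageType, Premium, Region, VIN, VehicleID}, the whole schema; {Premium, VIN} is a candidate key.
Closure of {VIN, VehicleID} is {CoverageType, Premium, Region, VIN, VehicleID}, the whole schema; {VIN, VehicleID} is a candidate key.
These are minimal and exhaustive — every other superkey contains one of them.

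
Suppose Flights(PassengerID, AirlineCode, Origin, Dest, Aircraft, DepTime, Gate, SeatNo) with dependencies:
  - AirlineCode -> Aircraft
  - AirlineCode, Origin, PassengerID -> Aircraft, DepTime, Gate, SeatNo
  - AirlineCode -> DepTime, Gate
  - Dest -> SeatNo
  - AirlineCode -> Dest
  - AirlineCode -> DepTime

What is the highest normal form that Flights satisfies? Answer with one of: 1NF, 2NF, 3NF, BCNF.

1NF

Candidate key: {AirlineCode, Origin, PassengerID}. Prime attributes: {AirlineCode, Origin, PassengerID}.
AirlineCode -> Aircraft breaks BCNF: {AirlineCode}⁺ = {Aircraft, AirlineCode, DepTime, Dest, Gate, SeatNo}, so {AirlineCode} is not a superkey.
AirlineCode -> Aircraft determines the non-prime attribute {Aircraft} from a non-superkey — 3NF is violated.
Since {AirlineCode} ⊂ {AirlineCode, Origin, PassengerID} and {AirlineCode}⁺ ⊇ {Aircraft, DepTime, Dest, Gate, SeatNo} with {Aircraft, DepTime, Dest, Gate, SeatNo} non-prime, there is a partial dependency; 2NF fails.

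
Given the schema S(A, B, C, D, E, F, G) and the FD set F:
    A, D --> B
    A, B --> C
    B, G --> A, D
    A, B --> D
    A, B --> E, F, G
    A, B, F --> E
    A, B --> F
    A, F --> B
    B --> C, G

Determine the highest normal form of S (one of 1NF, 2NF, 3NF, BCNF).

Candidate keys: {A, D}, {A, F}, {B}. Prime attributes: {A, B, D, F}.
Every FD has a superkey on the left, so the relation is in BCNF.

BCNF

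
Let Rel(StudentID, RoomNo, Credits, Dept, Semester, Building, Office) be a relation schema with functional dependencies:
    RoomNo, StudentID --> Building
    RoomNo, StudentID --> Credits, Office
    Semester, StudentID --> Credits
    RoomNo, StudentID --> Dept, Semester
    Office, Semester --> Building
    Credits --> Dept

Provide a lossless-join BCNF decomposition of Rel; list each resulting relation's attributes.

{Building, Office, Semester}; {Credits, Dept}; {Credits, Semester, StudentID}; {Office, RoomNo, Semester, StudentID}

Candidate key of the original relation: {RoomNo, StudentID}.
In {Building, Credits, Dept, Office, RoomNo, Semester, StudentID}, {Semester, StudentID} is not a superkey ({Semester, StudentID}⁺ restricted to this set is {Credits, Dept, Semester, StudentID}), so split on Semester, StudentID --> Credits, Dept into {Credits, Dept, Semester, StudentID} and {Building, Office, RoomNo, Semester, StudentID}.
In {Credits, Dept, Semester, StudentID}, {Credits} is not a superkey ({Credits}⁺ restricted to this set is {Credits, Dept}), so split on Credits --> Dept into {Credits, Dept} and {Credits, Semester, StudentID}.
{Credits, Dept} is in BCNF.
{Credits, Semester, StudentID} is in BCNF.
In {Building, Office, RoomNo, Semester, StudentID}, {Office, Semester} is not a superkey ({Office, Semester}⁺ restricted to this set is {Building, Office, Semester}), so split on Office, Semester --> Building into {Building, Office, Semester} and {Office, RoomNo, Semester, StudentID}.
{Building, Office, Semester} is in BCNF.
{Office, RoomNo, Semester, StudentID} is in BCNF.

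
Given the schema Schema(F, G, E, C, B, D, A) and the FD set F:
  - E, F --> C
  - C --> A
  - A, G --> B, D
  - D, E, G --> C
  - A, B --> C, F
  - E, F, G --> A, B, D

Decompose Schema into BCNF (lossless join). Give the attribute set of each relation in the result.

{A, C}; {B, D, E, F, G}; {C, E, F}

Candidate keys of the original relation: {A, E, G}, {C, E, G}, {D, E, G}, {E, F, G}.
Within {A, B, C, D, E, F, G}: {E, F}⁺ ∩ {A, B, C, D, E, F, G} = {A, C, E, F}, not the whole set, so E, F --> A, C violates BCNF; decompose into {A, C, E, F} and {B, D, E, F, G}.
Within {A, C, E, F}: {C}⁺ ∩ {A, C, E, F} = {A, C}, not the whole set, so C --> A violates BCNF; decompose into {A, C} and {C, E, F}.
{A, C} has no BCNF violation.
{C, E, F} has no BCNF violation.
{B, D, E, F, G} has no BCNF violation.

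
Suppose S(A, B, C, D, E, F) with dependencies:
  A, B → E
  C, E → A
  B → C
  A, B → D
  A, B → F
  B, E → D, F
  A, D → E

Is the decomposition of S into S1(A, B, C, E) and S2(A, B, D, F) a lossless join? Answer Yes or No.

Yes

The shared attributes are {A, B} and {A, B}⁺ = {A, B, C, D, E, F}.
This includes all of S1, so the common attributes are a superkey of S1 — the join is lossless.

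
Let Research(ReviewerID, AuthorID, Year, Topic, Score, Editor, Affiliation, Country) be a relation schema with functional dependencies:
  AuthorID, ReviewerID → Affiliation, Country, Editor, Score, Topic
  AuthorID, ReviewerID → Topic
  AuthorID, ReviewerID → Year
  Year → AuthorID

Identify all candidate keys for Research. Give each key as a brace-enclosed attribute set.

Attributes never on any right-hand side: {ReviewerID} — every candidate key must contain it.
Closure of {AuthorID, ReviewerID} is {Affiliation, AuthorID, Country, Editor, ReviewerID, Score, Topic, Year}, the whole schema; {AuthorID, ReviewerID} is a candidate key.
Closure of {ReviewerID, Year} is {Affiliation, AuthorID, Country, Editor, ReviewerID, Score, Topic, Year}, the whole schema; {ReviewerID, Year} is a candidate key.
Any other superkey properly contains one of these, so there are no further candidate keys.

{AuthorID, ReviewerID}, {ReviewerID, Year}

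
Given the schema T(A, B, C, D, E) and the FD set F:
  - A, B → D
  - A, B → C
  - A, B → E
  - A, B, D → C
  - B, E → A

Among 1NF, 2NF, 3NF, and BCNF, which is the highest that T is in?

BCNF

Candidate keys: {A, B}, {B, E}. Prime attributes: {A, B, E}.
Every FD has a superkey on the left, so the relation is in BCNF.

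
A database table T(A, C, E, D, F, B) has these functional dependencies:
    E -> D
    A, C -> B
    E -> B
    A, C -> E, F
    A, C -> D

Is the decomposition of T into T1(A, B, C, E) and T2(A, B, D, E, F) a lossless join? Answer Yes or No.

The shared attributes are {A, B, E} and {A, B, E}⁺ = {A, B, D, E}.
Neither T1 nor T2 is contained in that closure, so the decomposition is lossy.

No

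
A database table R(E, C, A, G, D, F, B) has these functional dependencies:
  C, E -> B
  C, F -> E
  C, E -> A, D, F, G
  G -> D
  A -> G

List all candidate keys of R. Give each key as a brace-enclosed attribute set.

Attributes never on any right-hand side: {C} — every candidate key must contain it.
{C, E} is a candidate key since {C, E}⁺ = {A, B, C, D, E, F, G} covers every attribute.
{C, F} is a candidate key since {C, F}⁺ = {A, B, C, D, E, F, G} covers every attribute.
Any other superkey properly contains one of these, so there are no further candidate keys.

{C, E}, {C, F}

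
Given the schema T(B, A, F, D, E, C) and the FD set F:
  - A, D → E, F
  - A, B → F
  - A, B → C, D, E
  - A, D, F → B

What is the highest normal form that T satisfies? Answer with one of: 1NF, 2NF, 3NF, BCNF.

Candidate keys: {A, B}, {A, D}. Prime attributes: {A, B, D}.
Every FD has a superkey on the left, so the relation is in BCNF.

BCNF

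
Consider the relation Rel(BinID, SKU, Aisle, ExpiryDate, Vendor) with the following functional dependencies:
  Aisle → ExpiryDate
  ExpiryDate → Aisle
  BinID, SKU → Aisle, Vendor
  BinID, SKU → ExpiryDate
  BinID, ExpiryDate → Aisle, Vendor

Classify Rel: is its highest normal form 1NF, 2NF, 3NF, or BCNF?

2NF

Candidate key: {BinID, SKU}. Prime attributes: {BinID, SKU}.
For Aisle → ExpiryDate we have {Aisle}⁺ = {Aisle, ExpiryDate}; {Aisle} is not a superkey, so BCNF fails.
Aisle → ExpiryDate has non-prime {ExpiryDate} on the right and a non-superkey on the left, so 3NF fails.
Checking every proper subset of each key, none determines a non-prime attribute — 2NF is satisfied.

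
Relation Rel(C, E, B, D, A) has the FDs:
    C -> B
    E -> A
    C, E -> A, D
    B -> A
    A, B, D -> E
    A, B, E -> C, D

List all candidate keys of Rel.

{B, D}, {B, E}, {C, D}, {C, E}

{B, D}⁺ = {A, B, C, D, E}, which is every attribute, so {B, D} is a candidate key.
{B, E}⁺ = {A, B, C, D, E}, which is every attribute, so {B, E} is a candidate key.
{C, D}⁺ = {A, B, C, D, E}, which is every attribute, so {C, D} is a candidate key.
{C, E}⁺ = {A, B, C, D, E}, which is every attribute, so {C, E} is a candidate key.
These are minimal and exhaustive — every other superkey contains one of them.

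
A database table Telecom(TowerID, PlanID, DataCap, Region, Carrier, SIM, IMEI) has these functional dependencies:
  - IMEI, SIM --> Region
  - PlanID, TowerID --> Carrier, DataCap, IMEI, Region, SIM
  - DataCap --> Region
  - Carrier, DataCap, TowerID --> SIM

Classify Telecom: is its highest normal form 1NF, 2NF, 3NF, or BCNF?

2NF

Candidate key: {PlanID, TowerID}. Prime attributes: {PlanID, TowerID}.
For IMEI, SIM --> Region we have {IMEI, SIM}⁺ = {IMEI, Region, SIM}; {IMEI, SIM} is not a superkey, so BCNF fails.
IMEI, SIM --> Region has non-prime {Region} on the right and a non-superkey on the left, so 3NF fails.
No non-prime attribute depends on a proper subset of any candidate key, so 2NF holds.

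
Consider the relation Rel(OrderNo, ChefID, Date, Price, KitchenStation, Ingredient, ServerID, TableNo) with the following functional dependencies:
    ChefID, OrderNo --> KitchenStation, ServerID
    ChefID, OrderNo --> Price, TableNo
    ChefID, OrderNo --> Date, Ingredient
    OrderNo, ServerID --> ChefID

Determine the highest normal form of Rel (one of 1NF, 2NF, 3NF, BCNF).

Candidate keys: {ChefID, OrderNo}, {OrderNo, ServerID}. Prime attributes: {ChefID, OrderNo, ServerID}.
Every FD has a superkey on the left, so the relation is in BCNF.

BCNF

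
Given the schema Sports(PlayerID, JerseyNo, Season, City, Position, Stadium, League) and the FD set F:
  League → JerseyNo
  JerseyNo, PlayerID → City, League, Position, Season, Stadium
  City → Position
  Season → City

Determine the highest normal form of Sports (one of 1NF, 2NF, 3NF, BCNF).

Candidate keys: {JerseyNo, PlayerID}, {League, PlayerID}. Prime attributes: {JerseyNo, League, PlayerID}.
For League → JerseyNo we have {League}⁺ = {JerseyNo, League}; {League} is not a superkey, so BCNF fails.
City → Position has non-prime {Position} on the right and a non-superkey on the left, so 3NF fails.
No proper subset of a key has a non-prime attribute in its closure, so there is no partial dependency; 2NF holds.

2NF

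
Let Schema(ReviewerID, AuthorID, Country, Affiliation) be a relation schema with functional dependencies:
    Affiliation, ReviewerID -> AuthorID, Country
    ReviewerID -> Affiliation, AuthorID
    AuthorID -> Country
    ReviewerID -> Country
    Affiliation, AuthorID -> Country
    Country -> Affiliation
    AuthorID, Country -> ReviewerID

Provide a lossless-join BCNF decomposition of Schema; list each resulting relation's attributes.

{Affiliation, Country}; {AuthorID, Country, ReviewerID}

Candidate keys of the original relation: {AuthorID}, {ReviewerID}.
{Affiliation, AuthorID, Country, ReviewerID}: {Country} determines {Affiliation, Country} here but is not a superkey — split on Country -> Affiliation, giving {Affiliation, Country} and {AuthorID, Country, ReviewerID}.
{Affiliation, Country}: every determinant is a superkey — BCNF.
{AuthorID, Country, ReviewerID}: every determinant is a superkey — BCNF.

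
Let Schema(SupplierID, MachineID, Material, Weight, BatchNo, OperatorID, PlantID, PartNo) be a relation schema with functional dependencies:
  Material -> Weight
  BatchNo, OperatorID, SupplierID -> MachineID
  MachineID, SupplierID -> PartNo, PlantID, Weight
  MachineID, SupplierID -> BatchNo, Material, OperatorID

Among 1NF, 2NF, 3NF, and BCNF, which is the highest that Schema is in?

Candidate keys: {BatchNo, OperatorID, SupplierID}, {MachineID, SupplierID}. Prime attributes: {BatchNo, MachineID, OperatorID, SupplierID}.
Material -> Weight breaks BCNF: {Material}⁺ = {Material, Weight}, so {Material} is not a superkey.
Material -> Weight determines the non-prime attribute {Weight} from a non-superkey — 3NF is violated.
No proper subset of a key has a non-prime attribute in its closure, so there is no partial dependency; 2NF holds.

2NF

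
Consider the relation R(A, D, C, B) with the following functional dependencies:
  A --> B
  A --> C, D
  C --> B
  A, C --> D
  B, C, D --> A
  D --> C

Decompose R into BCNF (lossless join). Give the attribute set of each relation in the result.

{A, C, D}; {B, C}

Candidate keys of the original relation: {A}, {D}.
{A, B, C, D}: {C} determines {B, C} here but is not a superkey — split on C --> B, giving {B, C} and {A, C, D}.
{B, C} is in BCNF.
{A, C, D} is in BCNF.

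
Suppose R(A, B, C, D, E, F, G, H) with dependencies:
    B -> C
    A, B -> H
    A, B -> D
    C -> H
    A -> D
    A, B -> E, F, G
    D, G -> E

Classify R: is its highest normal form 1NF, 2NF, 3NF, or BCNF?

1NF

Candidate key: {A, B}. Prime attributes: {A, B}.
B -> C breaks BCNF: {B}⁺ = {B, C, H}, so {B} is not a superkey.
Because {C} is non-prime and the left side of B -> C is not a superkey, the relation is not in 3NF.
The proper key subset {A} of {A, B} determines non-prime {D}, so the relation is not even in 2NF.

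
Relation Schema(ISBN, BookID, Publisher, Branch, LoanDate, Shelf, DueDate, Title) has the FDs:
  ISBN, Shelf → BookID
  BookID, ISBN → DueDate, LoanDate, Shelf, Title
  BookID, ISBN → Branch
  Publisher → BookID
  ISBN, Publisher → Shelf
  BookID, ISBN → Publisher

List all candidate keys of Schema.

No FD produces {ISBN}, so it must be in every candidate key.
{BookID, ISBN}⁺ = {BookID, Branch, DueDate, ISBN, LoanDate, Publisher, Shelf, Title}, which is every attribute, so {BookID, ISBN} is a candidate key.
{ISBN, Publisher}⁺ = {BookID, Branch, DueDate, ISBN, LoanDate, Publisher, Shelf, Title}, which is every attribute, so {ISBN, Publisher} is a candidate key.
{ISBN, Shelf}⁺ = {BookID, Branch, DueDate, ISBN, LoanDate, Publisher, Shelf, Title}, which is every attribute, so {ISBN, Shelf} is a candidate key.
Any other superkey properly contains one of these, so there are no further candidate keys.

{BookID, ISBN}, {ISBN, Publisher}, {ISBN, Shelf}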